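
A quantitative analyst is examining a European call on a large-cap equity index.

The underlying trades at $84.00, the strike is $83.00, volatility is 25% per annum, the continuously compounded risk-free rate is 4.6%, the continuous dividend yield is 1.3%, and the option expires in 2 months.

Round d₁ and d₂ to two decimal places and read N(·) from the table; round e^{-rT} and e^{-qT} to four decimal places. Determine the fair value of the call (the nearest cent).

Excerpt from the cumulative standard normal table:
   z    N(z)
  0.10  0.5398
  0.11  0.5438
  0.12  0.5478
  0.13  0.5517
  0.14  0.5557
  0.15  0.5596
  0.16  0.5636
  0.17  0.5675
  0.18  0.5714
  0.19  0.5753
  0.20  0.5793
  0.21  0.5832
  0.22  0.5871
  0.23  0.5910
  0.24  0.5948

$4.09

T = 0.1667;  σ√T = 0.1021
ln(S/K) + (r − q + σ²/2)T = ln(84/83) + (0.046 − 0.013 + 0.25²/2)·0.1667 = 0.0120 + 0.0107 = 0.0227
d₁ = 0.0227 / 0.1021 = 0.2223 ⇒ 0.22
d₂ = d₁ − σ√T = 0.2223 − 0.1021 = 0.1202 ⇒ 0.12
e^(−qT) = e^(−0.013·0.1667) = 0.9978;  e^(−rT) = e^(−0.046·0.1667) = 0.9924
N(d₁) = N(0.22) = 0.5871;  N(d₂) = N(0.12) = 0.5478
C = 84·0.9978·0.5871 − 83·0.9924·0.5478 = 49.2079 − 45.1218 = 4.0861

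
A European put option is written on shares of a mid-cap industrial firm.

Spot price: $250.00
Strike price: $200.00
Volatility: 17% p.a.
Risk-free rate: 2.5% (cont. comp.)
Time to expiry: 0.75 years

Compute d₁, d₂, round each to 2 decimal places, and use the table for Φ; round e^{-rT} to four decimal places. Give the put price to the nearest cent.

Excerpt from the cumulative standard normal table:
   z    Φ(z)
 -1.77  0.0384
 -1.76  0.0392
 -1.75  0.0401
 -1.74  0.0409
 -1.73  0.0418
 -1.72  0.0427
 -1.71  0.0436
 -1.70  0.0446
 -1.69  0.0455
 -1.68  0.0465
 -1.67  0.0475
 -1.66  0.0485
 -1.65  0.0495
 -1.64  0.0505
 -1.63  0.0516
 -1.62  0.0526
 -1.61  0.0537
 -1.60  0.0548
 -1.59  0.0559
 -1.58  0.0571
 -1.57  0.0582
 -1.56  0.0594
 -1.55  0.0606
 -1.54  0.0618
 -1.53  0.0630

$0.75

σ√T = 0.17 × 0.8660 = 0.1472
d₁ = [ln(250/200) + (0.025 + ½·0.17²)·0.75] / (σ√T) = (0.2231 + 0.0296) / 0.1472 = 1.7166 ≈ 1.72
d₂ = 1.7166 − 0.1472 = 1.5694 ≈ 1.57
exp(−rT) = exp(−0.025·0.75) = 0.9814
N(−d₂) = N(-1.57) = 0.0582;  N(−d₁) = N(-1.72) = 0.0427
P = 200·0.9814·0.0582 − 250·0.0427 = 11.4235 − 10.6750 = 0.7485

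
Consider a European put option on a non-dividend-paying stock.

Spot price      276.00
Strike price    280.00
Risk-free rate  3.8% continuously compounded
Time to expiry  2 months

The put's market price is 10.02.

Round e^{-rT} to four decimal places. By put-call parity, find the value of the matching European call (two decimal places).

e^(−rT) = e^(−0.038·0.1667) = 0.9937
Put-call parity: C − P = S − K·e^(−rT) = 276 − 280·0.9937 = 276 − 278.2360 = -2.2360
C = P + (C − P) = 10.02 + (-2.2360) = 7.7840

7.78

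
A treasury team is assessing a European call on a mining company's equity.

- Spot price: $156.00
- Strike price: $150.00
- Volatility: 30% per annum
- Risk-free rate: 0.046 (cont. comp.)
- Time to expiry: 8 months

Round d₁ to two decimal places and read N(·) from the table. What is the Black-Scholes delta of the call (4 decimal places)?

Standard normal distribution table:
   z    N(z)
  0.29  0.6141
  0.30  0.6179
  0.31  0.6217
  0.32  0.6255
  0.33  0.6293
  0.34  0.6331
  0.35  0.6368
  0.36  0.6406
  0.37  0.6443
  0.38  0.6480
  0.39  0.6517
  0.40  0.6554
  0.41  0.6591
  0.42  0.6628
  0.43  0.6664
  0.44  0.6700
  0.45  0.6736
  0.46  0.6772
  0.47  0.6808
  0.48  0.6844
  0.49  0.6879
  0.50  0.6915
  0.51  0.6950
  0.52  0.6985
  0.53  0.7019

0.6591

σ√T = 0.3·√0.6667 = 0.2449
d₁ = [ln(156/150) + (0.046 + 0.3²/2)·0.6667] / 0.2449 = [0.0392 + 0.0607] / 0.2449 = 0.4078 which rounds to 0.41
N(d₁) = N(0.41) = 0.6591
Δ_call = N(d₁) = 0.6591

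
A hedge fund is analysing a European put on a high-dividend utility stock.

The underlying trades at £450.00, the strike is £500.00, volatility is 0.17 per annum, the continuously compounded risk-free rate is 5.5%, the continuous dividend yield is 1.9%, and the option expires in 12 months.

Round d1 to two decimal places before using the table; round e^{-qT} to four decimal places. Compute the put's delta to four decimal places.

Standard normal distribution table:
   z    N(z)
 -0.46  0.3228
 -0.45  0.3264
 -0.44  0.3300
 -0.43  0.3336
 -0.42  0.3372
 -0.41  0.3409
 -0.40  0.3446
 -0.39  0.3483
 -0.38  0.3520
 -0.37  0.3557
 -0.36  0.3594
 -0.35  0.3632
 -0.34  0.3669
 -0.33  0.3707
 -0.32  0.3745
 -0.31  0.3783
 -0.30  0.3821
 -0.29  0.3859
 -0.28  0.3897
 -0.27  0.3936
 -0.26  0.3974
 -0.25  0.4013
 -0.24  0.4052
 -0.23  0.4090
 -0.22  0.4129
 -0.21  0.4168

-0.6137

T = 1;  σ√T = 0.1700
ln(S/K) + (r − q + σ²/2)T = ln(450/500) + (0.055 − 0.019 + 0.17²/2)·1 = -0.1054 + 0.0505 = -0.0549
d₁ = -0.0549 / 0.1700 = -0.3230 ⇒ -0.32
N(d₁) = N(-0.32) = 0.3745
Δ_put = e^(−qT)·(N(d₁) − 1) = 0.9812·(0.3745 − 1) = -0.6137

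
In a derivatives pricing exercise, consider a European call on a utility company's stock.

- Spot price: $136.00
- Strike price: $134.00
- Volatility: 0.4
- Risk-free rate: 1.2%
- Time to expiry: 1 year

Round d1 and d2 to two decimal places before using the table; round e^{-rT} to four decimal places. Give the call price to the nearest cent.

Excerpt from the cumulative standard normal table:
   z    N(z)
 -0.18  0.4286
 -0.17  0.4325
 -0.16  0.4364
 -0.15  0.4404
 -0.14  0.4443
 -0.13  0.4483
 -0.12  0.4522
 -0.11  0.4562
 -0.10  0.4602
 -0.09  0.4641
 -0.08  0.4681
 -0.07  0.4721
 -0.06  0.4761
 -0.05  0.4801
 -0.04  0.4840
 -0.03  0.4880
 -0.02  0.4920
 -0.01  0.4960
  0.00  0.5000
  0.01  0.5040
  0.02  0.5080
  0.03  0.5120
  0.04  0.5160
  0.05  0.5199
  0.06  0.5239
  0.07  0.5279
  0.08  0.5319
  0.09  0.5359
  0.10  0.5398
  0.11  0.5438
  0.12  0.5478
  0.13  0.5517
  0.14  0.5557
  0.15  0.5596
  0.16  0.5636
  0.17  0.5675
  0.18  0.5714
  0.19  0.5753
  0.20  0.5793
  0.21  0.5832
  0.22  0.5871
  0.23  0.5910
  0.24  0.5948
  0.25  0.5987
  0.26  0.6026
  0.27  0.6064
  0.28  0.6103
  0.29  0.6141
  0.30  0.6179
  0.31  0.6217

$23.11

σ√T = 0.4 × 1.0000 = 0.4000
d₁ = [ln(136/134) + (0.012 + 0.4²/2)·1] / 0.4000 = [0.0148 + 0.0920] / 0.4000 = 0.2670 which rounds to 0.27
d₂ = d₁ − σ√T = 0.2670 − 0.4000 = -0.1330 which rounds to -0.13
e^(−rT) = e^(−0.012·1) = 0.9881
C = 136·N(0.27) − 134·0.9881·N(-0.13) = 136·0.6064 − 134·0.9881·0.4483 = 82.4704 − 59.3573 = 23.1131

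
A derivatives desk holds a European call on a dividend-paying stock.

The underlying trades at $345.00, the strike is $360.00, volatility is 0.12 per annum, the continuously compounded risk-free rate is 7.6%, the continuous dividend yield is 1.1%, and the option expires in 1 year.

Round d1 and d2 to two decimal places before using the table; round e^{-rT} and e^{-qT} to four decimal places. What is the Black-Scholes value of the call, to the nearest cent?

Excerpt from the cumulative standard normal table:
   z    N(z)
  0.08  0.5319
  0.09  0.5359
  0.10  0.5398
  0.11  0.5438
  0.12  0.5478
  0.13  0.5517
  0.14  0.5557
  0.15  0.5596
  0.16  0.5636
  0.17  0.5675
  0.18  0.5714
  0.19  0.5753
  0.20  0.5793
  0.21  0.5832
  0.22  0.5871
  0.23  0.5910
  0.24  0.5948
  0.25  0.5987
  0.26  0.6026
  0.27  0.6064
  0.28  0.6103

$20.23

σ√T = 0.12 × 1.0000 = 0.1200
d₁ = [ln(345/360) + (0.076 − 0.011 + 0.12²/2)·1] / 0.1200 = [-0.0426 + 0.0722] / 0.1200 = 0.2470 ≈ 0.25
d₂ = d₁ − σ√T = 0.2470 − 0.1200 = 0.1270 ≈ 0.13
e^(−qT) = e^(−0.011·1) = 0.9891;  e^(−rT) = e^(−0.076·1) = 0.9268
N(d₁) = N(0.25) = 0.5987;  N(d₂) = N(0.13) = 0.5517
C = 345·0.9891·0.5987 − 360·0.9268·0.5517 = 204.3001 − 184.0736 = 20.2265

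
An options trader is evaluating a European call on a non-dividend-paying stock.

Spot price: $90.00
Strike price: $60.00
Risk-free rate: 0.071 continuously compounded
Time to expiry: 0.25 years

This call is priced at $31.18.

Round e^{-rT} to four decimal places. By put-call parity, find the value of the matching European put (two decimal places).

$0.12

exp(−rT) = exp(−0.071·0.25) = 0.9824
Put-call parity: C − P = S − K·e^(−rT) = 90 − 60·0.9824 = 90 − 58.9440 = 31.0560
P = C − (C − P) = 31.18 − (31.0560) = 0.1240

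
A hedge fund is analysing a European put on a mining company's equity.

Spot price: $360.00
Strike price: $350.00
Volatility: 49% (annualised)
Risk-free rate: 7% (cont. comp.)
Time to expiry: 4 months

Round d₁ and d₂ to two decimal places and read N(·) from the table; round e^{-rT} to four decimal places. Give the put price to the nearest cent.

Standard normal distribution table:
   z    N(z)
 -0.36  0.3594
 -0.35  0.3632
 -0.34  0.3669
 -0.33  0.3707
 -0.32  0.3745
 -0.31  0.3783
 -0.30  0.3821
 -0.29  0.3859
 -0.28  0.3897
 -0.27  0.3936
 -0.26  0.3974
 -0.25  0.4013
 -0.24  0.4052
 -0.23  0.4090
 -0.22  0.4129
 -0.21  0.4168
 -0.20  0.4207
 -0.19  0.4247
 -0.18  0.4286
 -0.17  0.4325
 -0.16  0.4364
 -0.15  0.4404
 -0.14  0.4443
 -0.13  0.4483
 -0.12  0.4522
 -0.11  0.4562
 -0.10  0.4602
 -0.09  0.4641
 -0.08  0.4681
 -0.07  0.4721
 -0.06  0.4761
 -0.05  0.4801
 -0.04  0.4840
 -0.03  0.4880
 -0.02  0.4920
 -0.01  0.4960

σ√T = 0.49·√0.3333 = 0.2829
ln(S/K) + (r + σ²/2)T = ln(360/350) + (0.07 + 0.49²/2)·0.3333 = 0.0282 + 0.0633 = 0.0915
d₁ = 0.0915 / 0.2829 = 0.3235 → 0.32
d₂ = d₁ − σ√T = 0.3235 − 0.2829 = 0.0406 → 0.04
e^(−rT) = e^(−0.07·0.3333) = 0.9769
N(−d₂) = N(-0.04) = 0.4840;  N(−d₁) = N(-0.32) = 0.3745
P = 350·0.9769·0.4840 − 360·0.3745 = 165.4869 − 134.8200 = 30.6669

$30.67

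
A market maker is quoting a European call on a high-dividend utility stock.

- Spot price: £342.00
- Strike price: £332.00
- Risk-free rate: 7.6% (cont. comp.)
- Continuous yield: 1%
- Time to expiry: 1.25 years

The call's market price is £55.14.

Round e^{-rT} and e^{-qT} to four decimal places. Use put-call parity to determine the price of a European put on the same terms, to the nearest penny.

£19.30

e^(−qT) = e^(−0.01·1.25) = 0.9876;  e^(−rT) = e^(−0.076·1.25) = 0.9094
Put-call parity: C − P = S·e^(−qT) − K·e^(−rT) = 342·0.9876 − 332·0.9094 = 337.7592 − 301.9208 = 35.8384
P = C − (C − P) = 55.14 − (35.8384) = 19.3016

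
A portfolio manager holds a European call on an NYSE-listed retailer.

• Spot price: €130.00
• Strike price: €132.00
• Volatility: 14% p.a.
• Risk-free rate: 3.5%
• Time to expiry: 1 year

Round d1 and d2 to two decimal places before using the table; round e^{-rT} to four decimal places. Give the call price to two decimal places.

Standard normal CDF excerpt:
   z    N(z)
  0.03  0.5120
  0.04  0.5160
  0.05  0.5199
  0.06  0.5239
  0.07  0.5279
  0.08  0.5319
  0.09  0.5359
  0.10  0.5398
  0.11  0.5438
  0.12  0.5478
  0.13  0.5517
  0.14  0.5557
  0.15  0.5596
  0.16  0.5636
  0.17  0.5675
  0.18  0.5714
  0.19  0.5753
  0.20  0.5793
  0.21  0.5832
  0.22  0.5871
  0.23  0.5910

σ√T = 0.14·√1 = 0.1400
ln(S/K) + (r + σ²/2)T = ln(130/132) + (0.035 + 0.14²/2)·1 = -0.0153 + 0.0448 = 0.0295
d₁ = 0.0295 / 0.1400 = 0.2109 which rounds to 0.21
d₂ = d₁ − σ√T = 0.2109 − 0.1400 = 0.0709 which rounds to 0.07
e^(−rT) = e^(−0.035·1) = 0.9656
N(d₁) = N(0.21) = 0.5832;  N(d₂) = N(0.07) = 0.5279
C = 130·0.5832 − 132·0.9656·0.5279 = 75.8160 − 67.2857 = 8.5303

€8.53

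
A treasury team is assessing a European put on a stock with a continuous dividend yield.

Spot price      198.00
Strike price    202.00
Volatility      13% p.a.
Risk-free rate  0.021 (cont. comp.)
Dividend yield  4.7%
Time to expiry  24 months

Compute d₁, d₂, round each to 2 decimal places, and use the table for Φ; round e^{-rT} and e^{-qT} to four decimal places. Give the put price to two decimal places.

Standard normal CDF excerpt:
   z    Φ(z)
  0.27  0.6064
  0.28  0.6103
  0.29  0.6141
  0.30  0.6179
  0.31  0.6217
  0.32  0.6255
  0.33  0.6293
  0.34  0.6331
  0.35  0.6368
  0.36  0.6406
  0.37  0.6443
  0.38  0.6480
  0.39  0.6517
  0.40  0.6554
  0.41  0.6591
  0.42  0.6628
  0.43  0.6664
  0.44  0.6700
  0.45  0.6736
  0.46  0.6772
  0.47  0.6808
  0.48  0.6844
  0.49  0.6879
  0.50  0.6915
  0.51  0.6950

21.20

T = 2;  σ√T = 0.1838
ln(S/K) + (r − q + σ²/2)T = ln(198/202) + (0.021 − 0.047 + 0.13²/2)·2 = -0.0200 − 0.0351 = -0.0551
d₁ = -0.0551 / 0.1838 = -0.2997 ≈ -0.30
d₂ = d₁ − σ√T = -0.2997 − 0.1838 = -0.4836 ≈ -0.48
exp(−qT) = exp(−0.047·2) = 0.9103;  exp(−rT) = exp(−0.021·2) = 0.9589
N(−d₂) = N(0.48) = 0.6844;  N(−d₁) = N(0.30) = 0.6179
P = 202·0.9589·0.6844 − 198·0.9103·0.6179 = 132.5668 − 111.3699 = 21.1968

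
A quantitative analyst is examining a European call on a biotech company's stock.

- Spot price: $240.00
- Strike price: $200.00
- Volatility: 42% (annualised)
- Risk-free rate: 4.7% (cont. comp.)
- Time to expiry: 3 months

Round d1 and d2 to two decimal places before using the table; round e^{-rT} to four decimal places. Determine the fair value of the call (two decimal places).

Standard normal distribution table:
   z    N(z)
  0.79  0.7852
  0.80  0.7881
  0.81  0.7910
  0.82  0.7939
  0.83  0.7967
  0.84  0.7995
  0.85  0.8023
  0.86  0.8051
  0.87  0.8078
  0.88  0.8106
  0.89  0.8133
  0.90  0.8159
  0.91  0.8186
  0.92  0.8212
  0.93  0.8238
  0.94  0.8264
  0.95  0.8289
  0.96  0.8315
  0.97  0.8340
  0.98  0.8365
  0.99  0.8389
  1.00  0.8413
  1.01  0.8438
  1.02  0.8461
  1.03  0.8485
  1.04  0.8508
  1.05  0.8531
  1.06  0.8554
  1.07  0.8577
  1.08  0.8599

$46.72

σ√T = 0.42·√0.25 = 0.2100
d₁ = [ln(240/200) + (0.047 + 0.42²/2)·0.25] / 0.2100 = [0.1823 + 0.0338] / 0.2100 = 1.0292 ≈ 1.03
d₂ = d₁ − σ√T = 1.0292 − 0.2100 = 0.8192 ≈ 0.82
exp(−rT) = exp(−0.047·0.25) = 0.9883
C = 240·N(1.03) − 200·0.9883·N(0.82) = 240·0.8485 − 200·0.9883·0.7939 = 203.6400 − 156.9223 = 46.7177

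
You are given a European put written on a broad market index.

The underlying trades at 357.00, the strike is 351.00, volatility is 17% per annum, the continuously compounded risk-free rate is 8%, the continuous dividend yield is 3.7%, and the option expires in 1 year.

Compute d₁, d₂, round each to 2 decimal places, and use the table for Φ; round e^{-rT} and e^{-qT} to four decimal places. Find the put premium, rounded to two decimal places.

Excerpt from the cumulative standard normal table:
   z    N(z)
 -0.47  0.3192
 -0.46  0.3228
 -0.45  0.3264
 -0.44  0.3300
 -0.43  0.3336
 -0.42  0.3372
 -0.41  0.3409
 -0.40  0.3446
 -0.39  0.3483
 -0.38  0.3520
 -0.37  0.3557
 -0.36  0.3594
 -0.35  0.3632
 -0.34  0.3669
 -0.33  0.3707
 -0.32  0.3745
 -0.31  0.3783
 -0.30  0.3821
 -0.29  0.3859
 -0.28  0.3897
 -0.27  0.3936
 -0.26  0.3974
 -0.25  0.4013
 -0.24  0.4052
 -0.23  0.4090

14.00

σ√T = 0.17·√1 = 0.1700
ln(S/K) + (r − q + σ²/2)T = ln(357/351) + (0.08 − 0.037 + 0.17²/2)·1 = 0.0169 + 0.0575 = 0.0744
d₁ = 0.0744 / 0.1700 = 0.4376 ⇒ 0.44
d₂ = d₁ − σ√T = 0.4376 − 0.1700 = 0.2676 ⇒ 0.27
exp(−qT) = exp(−0.037·1) = 0.9637;  exp(−rT) = exp(−0.08·1) = 0.9231
N(−d₂) = N(-0.27) = 0.3936;  N(−d₁) = N(-0.44) = 0.3300
P = 351·0.9231·0.3936 − 357·0.9637·0.3300 = 127.5296 − 113.5335 = 13.9961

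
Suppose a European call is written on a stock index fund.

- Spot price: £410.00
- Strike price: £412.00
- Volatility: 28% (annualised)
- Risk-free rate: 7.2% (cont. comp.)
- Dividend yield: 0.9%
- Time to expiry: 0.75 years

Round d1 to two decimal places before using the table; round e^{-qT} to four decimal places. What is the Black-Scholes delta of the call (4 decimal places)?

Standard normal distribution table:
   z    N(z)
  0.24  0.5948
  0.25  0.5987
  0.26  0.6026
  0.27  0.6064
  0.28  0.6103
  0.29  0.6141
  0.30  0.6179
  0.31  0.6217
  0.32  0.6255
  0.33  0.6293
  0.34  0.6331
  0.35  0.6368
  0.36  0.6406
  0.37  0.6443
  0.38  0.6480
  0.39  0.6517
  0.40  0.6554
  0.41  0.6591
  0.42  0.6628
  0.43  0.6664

σ√T = 0.28·√0.75 = 0.2425
d₁ = [ln(410/412) + (0.072 − 0.009 + ½·0.28²)·0.75] / (σ√T) = (-0.0049 + 0.0767) / 0.2425 = 0.2960 ≈ 0.30
N(d₁) = N(0.30) = 0.6179
Δ_call = e^(−qT)·N(d₁) = 0.9933·0.6179 = 0.6138

0.6138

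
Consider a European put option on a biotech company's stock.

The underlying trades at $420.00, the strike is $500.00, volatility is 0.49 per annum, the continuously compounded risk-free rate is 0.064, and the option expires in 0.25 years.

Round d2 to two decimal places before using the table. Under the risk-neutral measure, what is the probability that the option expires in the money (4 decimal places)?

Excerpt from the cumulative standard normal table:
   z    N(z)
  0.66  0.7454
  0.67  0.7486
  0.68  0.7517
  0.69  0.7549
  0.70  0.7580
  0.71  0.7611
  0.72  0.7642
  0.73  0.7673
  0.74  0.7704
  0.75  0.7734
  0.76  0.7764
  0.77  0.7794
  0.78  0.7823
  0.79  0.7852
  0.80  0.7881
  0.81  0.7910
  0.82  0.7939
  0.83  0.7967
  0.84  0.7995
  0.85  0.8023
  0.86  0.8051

T = 0.25;  σ√T = 0.2450
d₁ = [ln(420/500) + (0.064 + 0.49²/2)·0.25] / 0.2450 = [-0.1744 + 0.0460] / 0.2450 = -0.5238 ⇒ -0.52
d₂ = d₁ − σ√T = -0.5238 − 0.2450 = -0.7688 ⇒ -0.77
Risk-neutral Pr[S_T < K] = N(−d₂) = N(0.77) = 0.7794

0.7794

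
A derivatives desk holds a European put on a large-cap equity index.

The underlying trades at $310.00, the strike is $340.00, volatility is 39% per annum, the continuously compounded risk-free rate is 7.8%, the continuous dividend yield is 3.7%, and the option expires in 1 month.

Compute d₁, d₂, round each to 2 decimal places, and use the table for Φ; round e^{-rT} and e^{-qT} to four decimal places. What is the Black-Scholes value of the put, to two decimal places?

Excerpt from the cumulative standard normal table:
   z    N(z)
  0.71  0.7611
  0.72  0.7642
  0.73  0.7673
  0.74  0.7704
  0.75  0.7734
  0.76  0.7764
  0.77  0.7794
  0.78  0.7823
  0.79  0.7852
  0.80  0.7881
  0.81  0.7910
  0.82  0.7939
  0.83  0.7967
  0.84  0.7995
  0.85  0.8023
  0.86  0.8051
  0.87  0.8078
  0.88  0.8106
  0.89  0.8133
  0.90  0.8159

σ√T = 0.39·√0.08333 = 0.1126
d₁ = [ln(310/340) + (0.078 − 0.037 + 0.39²/2)·0.08333] / 0.1126 = [-0.0924 + 0.0098] / 0.1126 = -0.7338 ⇒ -0.73
d₂ = d₁ − σ√T = -0.7338 − 0.1126 = -0.8464 ⇒ -0.85
e^(−qT) = e^(−0.037·0.08333) = 0.9969;  e^(−rT) = e^(−0.078·0.08333) = 0.9935
N(−d₂) = N(0.85) = 0.8023;  N(−d₁) = N(0.73) = 0.7673
P = 340·0.9935·0.8023 − 310·0.9969·0.7673 = 271.0089 − 237.1256 = 33.8833

$33.88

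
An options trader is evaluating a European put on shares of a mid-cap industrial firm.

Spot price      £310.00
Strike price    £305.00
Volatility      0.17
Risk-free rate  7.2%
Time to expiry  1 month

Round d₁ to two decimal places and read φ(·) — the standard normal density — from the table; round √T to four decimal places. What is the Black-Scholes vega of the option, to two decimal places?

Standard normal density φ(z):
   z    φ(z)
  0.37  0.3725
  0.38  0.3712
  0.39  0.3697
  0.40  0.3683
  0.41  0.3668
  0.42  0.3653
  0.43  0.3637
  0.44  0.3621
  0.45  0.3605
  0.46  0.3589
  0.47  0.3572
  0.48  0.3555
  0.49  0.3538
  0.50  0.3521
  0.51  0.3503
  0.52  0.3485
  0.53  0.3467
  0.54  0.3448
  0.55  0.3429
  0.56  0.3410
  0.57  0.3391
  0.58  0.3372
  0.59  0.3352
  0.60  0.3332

σ√T = 0.17·√0.08333 = 0.0491
d₁ = [ln(310/305) + (0.072 + 0.17²/2)·0.08333] / 0.0491 = [0.0163 + 0.0072] / 0.0491 = 0.4781 → 0.48
√T = √0.08333 = 0.2887
φ(d₁) = φ(0.48) = 0.3555
vega = S·φ(d₁)·√T = 310·0.3555·0.2887 = 31.8162

31.82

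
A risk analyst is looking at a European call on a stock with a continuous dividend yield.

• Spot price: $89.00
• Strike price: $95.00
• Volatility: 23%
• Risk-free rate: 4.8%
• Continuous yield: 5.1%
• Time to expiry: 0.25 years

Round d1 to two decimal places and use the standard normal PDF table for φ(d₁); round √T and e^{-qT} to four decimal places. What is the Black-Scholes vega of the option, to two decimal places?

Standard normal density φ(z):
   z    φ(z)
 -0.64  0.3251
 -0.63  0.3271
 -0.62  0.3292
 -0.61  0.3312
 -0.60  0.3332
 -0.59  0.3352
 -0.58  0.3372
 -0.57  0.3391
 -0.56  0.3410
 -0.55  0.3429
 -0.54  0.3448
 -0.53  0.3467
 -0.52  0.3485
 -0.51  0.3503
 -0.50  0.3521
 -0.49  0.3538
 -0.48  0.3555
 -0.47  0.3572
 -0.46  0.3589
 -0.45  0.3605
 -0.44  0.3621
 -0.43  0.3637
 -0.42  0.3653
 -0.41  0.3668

15.31

σ√T = 0.23·√0.25 = 0.1150
d₁ = [ln(89/95) + (0.048 − 0.051 + 0.23²/2)·0.25] / 0.1150 = [-0.0652 + 0.0059] / 0.1150 = -0.5163 ≈ -0.52
√T = √0.25 = 0.5000
φ(d₁) = φ(-0.52) = 0.3485
exp(−qT) = exp(−0.051·0.25) = 0.9873
vega = S·exp(−qT)·φ(d₁)·√T = 89·0.9873·0.3485·0.5000 = 15.3113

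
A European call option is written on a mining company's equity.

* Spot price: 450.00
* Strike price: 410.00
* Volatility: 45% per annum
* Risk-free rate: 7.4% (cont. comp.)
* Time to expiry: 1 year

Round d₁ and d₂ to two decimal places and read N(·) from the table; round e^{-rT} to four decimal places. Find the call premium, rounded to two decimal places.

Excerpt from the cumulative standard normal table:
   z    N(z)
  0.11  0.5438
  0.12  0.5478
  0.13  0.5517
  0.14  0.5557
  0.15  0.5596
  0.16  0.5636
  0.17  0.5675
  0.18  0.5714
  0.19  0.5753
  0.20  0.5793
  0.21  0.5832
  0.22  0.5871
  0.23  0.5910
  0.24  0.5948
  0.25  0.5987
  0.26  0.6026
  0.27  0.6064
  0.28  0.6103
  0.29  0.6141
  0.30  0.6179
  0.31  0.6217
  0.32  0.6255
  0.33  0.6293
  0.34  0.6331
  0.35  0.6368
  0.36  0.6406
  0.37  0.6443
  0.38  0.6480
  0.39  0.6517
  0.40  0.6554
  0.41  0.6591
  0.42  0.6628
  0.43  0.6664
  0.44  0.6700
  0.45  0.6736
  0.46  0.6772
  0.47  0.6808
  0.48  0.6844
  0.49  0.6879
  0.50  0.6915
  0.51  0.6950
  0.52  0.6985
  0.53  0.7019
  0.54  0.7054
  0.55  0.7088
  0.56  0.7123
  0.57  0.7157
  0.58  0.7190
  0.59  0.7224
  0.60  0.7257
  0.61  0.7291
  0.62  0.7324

T = 1;  σ√T = 0.4500
ln(S/K) + (r + σ²/2)T = ln(450/410) + (0.074 + 0.45²/2)·1 = 0.0931 + 0.1753 = 0.2683
d₁ = 0.2683 / 0.4500 = 0.5963 → 0.60
d₂ = d₁ − σ√T = 0.5963 − 0.4500 = 0.1463 → 0.15
e^(−rT) = e^(−0.074·1) = 0.9287
N(d₁) = N(0.60) = 0.7257;  N(d₂) = N(0.15) = 0.5596
C = 450·0.7257 − 410·0.9287·0.5596 = 326.5650 − 213.0772 = 113.4878

113.49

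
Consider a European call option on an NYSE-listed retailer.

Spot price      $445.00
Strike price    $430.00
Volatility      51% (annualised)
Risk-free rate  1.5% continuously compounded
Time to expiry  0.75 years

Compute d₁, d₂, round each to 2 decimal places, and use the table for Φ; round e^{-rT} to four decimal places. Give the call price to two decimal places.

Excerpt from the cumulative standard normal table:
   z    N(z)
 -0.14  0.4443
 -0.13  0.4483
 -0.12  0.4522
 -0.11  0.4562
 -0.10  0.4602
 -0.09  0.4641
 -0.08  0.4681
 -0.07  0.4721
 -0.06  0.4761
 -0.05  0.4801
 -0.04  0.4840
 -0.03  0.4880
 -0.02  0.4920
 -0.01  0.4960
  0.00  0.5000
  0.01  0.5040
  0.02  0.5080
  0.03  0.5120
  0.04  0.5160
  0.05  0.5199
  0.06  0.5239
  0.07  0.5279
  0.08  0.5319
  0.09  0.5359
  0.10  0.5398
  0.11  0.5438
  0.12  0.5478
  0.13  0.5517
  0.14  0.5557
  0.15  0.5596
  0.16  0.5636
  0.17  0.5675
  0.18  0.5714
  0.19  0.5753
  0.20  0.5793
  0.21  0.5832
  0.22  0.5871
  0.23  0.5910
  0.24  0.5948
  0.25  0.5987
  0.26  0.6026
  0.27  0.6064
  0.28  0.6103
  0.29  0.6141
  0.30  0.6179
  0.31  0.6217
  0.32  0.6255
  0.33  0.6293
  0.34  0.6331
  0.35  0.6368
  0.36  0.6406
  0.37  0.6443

σ√T = 0.51 × 0.8660 = 0.4417
d₁ = [ln(445/430) + (0.015 + 0.51²/2)·0.75] / 0.4417 = [0.0343 + 0.1088] / 0.4417 = 0.3239 → 0.32
d₂ = d₁ − σ√T = 0.3239 − 0.4417 = -0.1177 → -0.12
exp(−rT) = exp(−0.015·0.75) = 0.9888
C = 445·N(0.32) − 430·0.9888·N(-0.12) = 445·0.6255 − 430·0.9888·0.4522 = 278.3475 − 192.2682 = 86.0793

$86.08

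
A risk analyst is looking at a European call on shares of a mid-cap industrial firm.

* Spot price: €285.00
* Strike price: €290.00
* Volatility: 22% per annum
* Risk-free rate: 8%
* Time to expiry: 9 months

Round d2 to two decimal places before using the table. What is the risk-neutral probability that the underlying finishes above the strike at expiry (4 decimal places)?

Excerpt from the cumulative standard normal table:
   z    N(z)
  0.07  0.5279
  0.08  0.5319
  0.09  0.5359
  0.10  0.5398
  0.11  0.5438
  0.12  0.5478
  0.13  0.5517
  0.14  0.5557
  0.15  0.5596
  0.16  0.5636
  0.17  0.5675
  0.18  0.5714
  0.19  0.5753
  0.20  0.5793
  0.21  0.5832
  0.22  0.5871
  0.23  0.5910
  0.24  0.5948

σ√T = 0.22 × 0.8660 = 0.1905
d₁ = [ln(285/290) + (0.08 + ½·0.22²)·0.75] / (σ√T) = (-0.0174 + 0.0781) / 0.1905 = 0.3189 ≈ 0.32
d₂ = 0.3189 − 0.1905 = 0.1284 ≈ 0.13
Pr(exercise) under Q = N(d₂) = 0.5517

0.5517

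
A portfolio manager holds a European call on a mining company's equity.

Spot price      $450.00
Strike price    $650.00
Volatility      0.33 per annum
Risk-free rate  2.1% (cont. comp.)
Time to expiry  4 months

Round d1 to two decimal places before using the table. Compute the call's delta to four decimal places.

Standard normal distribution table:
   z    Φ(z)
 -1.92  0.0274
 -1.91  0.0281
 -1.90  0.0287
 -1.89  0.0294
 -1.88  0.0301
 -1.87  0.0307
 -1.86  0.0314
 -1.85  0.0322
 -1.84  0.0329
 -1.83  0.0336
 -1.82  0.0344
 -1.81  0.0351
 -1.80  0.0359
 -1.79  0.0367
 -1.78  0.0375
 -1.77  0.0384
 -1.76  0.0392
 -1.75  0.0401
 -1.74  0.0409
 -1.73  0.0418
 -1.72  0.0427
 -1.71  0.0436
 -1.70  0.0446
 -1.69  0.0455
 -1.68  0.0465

T = 0.3333;  σ√T = 0.1905
ln(S/K) + (r + σ²/2)T = ln(450/650) + (0.021 + 0.33²/2)·0.3333 = -0.3677 + 0.0251 = -0.3426
d₁ = -0.3426 / 0.1905 = -1.7981 ≈ -1.80
N(d₁) = N(-1.80) = 0.0359
Δ_call = N(d₁) = 0.0359

0.0359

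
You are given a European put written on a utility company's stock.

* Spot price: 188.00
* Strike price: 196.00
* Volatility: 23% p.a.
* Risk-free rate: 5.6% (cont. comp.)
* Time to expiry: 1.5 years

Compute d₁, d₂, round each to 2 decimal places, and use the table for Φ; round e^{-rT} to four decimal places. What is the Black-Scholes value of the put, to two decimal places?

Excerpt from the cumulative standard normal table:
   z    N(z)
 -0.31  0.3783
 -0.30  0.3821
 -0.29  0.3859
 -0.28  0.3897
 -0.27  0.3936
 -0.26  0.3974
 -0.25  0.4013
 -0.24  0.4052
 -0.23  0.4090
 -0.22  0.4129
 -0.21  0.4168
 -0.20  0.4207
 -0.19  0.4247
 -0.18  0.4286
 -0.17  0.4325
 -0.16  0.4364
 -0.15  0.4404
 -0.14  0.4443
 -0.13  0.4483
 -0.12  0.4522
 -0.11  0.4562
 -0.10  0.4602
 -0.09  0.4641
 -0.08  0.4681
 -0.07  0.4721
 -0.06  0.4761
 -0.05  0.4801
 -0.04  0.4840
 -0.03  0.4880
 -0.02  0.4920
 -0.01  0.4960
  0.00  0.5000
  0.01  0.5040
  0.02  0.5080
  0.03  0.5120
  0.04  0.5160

16.83

T = 1.5;  σ√T = 0.2817
ln(S/K) + (r + σ²/2)T = ln(188/196) + (0.056 + 0.23²/2)·1.5 = -0.0417 + 0.1237 = 0.0820
d₁ = 0.0820 / 0.2817 = 0.2911 → 0.29
d₂ = d₁ − σ√T = 0.2911 − 0.2817 = 0.0094 → 0.01
e^(−rT) = e^(−0.056·1.5) = 0.9194
N(−d₂) = N(-0.01) = 0.4960;  N(−d₁) = N(-0.29) = 0.3859
P = 196·0.9194·0.4960 − 188·0.3859 = 89.3804 − 72.5492 = 16.8312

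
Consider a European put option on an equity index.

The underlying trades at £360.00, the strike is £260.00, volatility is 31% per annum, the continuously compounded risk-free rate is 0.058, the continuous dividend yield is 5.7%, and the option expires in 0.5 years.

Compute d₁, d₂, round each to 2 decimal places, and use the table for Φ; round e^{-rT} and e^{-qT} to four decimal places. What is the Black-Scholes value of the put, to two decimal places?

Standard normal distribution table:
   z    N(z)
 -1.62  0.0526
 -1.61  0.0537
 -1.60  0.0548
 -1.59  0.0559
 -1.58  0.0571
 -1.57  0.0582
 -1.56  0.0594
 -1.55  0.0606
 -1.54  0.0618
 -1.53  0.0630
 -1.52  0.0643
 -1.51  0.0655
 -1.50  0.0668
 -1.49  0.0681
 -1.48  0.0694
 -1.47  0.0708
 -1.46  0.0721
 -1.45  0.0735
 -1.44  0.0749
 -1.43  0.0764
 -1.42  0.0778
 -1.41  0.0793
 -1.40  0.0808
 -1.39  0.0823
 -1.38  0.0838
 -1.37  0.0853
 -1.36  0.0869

£1.99

σ√T = 0.31 × 0.7071 = 0.2192
d₁ = [ln(360/260) + (0.058 − 0.057 + ½·0.31²)·0.5] / (σ√T) = (0.3254 + 0.0245) / 0.2192 = 1.5965 → 1.60
d₂ = 1.5965 − 0.2192 = 1.3772 → 1.38
e^(−qT) = e^(−0.057·0.5) = 0.9719;  e^(−rT) = e^(−0.058·0.5) = 0.9714
N(−d₂) = N(-1.38) = 0.0838;  N(−d₁) = N(-1.60) = 0.0548
P = 260·0.9714·0.0838 − 360·0.9719·0.0548 = 21.1649 − 19.1736 = 1.9912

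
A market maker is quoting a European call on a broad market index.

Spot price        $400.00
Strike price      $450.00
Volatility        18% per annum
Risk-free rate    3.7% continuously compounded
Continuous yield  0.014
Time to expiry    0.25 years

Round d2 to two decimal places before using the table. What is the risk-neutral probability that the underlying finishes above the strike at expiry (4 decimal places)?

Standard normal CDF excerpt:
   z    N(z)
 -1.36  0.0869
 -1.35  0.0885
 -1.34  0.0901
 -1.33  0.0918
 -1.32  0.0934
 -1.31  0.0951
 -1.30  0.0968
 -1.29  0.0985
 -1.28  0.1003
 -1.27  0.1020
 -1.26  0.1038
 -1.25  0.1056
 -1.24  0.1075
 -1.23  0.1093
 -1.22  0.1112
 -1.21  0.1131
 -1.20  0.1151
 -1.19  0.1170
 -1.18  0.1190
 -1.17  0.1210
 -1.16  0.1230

T = 0.25;  σ√T = 0.0900
ln(S/K) + (r − q + σ²/2)T = ln(400/450) + (0.037 − 0.014 + 0.18²/2)·0.25 = -0.1178 + 0.0098 = -0.1080
d₁ = -0.1080 / 0.0900 = -1.1998 which rounds to -1.20
d₂ = d₁ − σ√T = -1.1998 − 0.0900 = -1.2898 which rounds to -1.29
Risk-neutral Pr[S_T > K] = N(d₂) = N(-1.29) = 0.0985

0.0985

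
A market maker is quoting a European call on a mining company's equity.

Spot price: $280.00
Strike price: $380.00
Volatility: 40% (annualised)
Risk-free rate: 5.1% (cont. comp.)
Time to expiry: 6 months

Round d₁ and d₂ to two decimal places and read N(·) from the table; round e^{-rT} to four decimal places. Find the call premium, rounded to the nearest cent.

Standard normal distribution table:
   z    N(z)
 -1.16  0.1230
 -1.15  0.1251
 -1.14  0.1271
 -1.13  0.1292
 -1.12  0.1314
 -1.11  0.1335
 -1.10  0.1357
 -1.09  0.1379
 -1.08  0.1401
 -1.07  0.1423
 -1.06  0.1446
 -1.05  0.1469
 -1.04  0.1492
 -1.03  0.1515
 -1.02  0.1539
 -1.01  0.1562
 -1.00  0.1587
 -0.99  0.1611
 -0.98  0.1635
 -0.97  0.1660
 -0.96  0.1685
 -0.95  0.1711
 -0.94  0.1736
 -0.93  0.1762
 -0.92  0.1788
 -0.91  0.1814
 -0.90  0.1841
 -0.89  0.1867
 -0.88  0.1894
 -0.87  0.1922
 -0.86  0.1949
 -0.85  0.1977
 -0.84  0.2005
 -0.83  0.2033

σ√T = 0.4 × 0.7071 = 0.2828
d₁ = [ln(280/380) + (0.051 + ½·0.4²)·0.5] / (σ√T) = (-0.3054 + 0.0655) / 0.2828 = -0.8481 → -0.85
d₂ = -0.8481 − 0.2828 = -1.1310 → -1.13
exp(−rT) = exp(−0.051·0.5) = 0.9748
N(d₁) = N(-0.85) = 0.1977;  N(d₂) = N(-1.13) = 0.1292
C = 280·0.1977 − 380·0.9748·0.1292 = 55.3560 − 47.8588 = 7.4972

$7.50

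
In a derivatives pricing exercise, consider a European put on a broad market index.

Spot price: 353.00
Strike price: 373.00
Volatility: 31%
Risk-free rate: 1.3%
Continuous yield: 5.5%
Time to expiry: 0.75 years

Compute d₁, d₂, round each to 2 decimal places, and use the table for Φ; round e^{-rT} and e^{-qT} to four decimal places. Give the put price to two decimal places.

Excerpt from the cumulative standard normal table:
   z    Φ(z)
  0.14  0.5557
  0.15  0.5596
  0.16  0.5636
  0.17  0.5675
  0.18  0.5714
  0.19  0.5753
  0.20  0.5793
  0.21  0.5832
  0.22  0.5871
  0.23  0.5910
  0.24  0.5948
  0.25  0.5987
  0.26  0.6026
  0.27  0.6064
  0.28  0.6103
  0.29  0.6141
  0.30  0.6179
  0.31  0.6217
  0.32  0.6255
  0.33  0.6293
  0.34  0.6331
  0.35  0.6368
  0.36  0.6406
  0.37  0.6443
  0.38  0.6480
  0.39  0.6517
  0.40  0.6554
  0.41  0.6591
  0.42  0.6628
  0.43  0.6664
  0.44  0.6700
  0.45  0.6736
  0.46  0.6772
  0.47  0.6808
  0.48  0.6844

55.27

σ√T = 0.31 × 0.8660 = 0.2685
d₁ = [ln(353/373) + (0.013 − 0.055 + 0.31²/2)·0.75] / 0.2685 = [-0.0551 + 0.0045] / 0.2685 = -0.1884 → -0.19
d₂ = d₁ − σ√T = -0.1884 − 0.2685 = -0.4568 → -0.46
exp(−qT) = exp(−0.055·0.75) = 0.9596;  exp(−rT) = exp(−0.013·0.75) = 0.9903
P = 373·0.9903·N(0.46) − 353·0.9596·N(0.19) = 373·0.9903·0.6772 − 353·0.9596·0.5753 = 250.1454 − 194.8764 = 55.2690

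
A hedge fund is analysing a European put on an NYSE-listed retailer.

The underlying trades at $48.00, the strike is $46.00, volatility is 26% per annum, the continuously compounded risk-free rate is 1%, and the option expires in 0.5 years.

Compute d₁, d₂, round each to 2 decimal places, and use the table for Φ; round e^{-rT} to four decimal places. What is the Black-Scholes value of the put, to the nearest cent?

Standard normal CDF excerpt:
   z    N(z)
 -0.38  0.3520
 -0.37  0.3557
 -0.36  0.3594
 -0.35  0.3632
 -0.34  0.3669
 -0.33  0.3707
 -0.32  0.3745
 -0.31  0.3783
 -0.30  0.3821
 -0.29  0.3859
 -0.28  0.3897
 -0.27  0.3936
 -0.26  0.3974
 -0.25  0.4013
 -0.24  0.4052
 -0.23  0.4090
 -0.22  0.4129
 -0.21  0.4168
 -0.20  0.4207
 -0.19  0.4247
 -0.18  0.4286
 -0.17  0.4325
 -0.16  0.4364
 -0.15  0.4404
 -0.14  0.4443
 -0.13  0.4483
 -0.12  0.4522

σ√T = 0.26·√0.5 = 0.1838
d₁ = [ln(48/46) + (0.01 + ½·0.26²)·0.5] / (σ√T) = (0.0426 + 0.0219) / 0.1838 = 0.3506 ⇒ 0.35
d₂ = 0.3506 − 0.1838 = 0.1668 ⇒ 0.17
exp(−rT) = exp(−0.01·0.5) = 0.9950
N(−d₂) = N(-0.17) = 0.4325;  N(−d₁) = N(-0.35) = 0.3632
P = 46·0.9950·0.4325 − 48·0.3632 = 19.7955 − 17.4336 = 2.3619

$2.36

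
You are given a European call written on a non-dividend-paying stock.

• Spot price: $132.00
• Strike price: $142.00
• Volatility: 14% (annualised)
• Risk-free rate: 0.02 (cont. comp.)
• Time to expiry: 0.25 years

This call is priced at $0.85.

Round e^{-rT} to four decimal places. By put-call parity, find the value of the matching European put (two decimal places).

e^(−rT) = e^(−0.02·0.25) = 0.9950
Put-call parity: C − P = S − K·e^(−rT) = 132 − 142·0.9950 = 132 − 141.2900 = -9.2900
P = C − (C − P) = 0.85 − (-9.2900) = 10.1400

$10.14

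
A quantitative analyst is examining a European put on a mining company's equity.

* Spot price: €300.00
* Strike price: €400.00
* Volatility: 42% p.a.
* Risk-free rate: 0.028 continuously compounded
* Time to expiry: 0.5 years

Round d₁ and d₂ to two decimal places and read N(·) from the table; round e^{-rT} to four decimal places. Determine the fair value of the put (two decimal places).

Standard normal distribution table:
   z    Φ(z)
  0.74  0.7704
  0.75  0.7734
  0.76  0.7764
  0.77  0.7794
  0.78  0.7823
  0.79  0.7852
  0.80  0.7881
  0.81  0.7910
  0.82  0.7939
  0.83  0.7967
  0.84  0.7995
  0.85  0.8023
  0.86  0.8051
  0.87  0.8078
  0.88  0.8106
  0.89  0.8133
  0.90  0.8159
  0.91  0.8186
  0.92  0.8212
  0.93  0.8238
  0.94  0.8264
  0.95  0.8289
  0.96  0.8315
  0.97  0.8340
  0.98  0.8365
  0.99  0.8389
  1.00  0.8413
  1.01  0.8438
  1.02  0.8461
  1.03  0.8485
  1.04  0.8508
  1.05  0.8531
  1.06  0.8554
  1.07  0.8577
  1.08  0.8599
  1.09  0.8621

σ√T = 0.42 × 0.7071 = 0.2970
d₁ = [ln(300/400) + (0.028 + ½·0.42²)·0.5] / (σ√T) = (-0.2877 + 0.0581) / 0.2970 = -0.7730 → -0.77
d₂ = -0.7730 − 0.2970 = -1.0700 → -1.07
e^(−rT) = e^(−0.028·0.5) = 0.9861
P = 400·0.9861·N(1.07) − 300·N(0.77) = 400·0.9861·0.8577 − 300·0.7794 = 338.3112 − 233.8200 = 104.4912

€104.49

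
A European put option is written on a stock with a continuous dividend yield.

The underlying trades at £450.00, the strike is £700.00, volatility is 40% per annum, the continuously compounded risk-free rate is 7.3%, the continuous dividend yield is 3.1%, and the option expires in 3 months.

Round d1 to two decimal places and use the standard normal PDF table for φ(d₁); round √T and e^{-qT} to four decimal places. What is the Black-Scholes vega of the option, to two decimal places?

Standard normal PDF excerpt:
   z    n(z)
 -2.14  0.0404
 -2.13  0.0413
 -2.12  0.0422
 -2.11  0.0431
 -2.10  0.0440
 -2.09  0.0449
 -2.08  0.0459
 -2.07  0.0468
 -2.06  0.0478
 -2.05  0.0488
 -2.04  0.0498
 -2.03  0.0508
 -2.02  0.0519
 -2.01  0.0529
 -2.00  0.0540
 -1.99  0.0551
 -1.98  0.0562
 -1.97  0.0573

10.67

σ√T = 0.4 × 0.5000 = 0.2000
d₁ = [ln(450/700) + (0.073 − 0.031 + 0.4²/2)·0.25] / 0.2000 = [-0.4418 + 0.0305] / 0.2000 = -2.0567 which rounds to -2.06
√T = √0.25 = 0.5000
φ(d₁) = φ(-2.06) = 0.0478
e^(−qT) = e^(−0.031·0.25) = 0.9923
vega = S·e^(−qT)·φ(d₁)·√T = 450·0.9923·0.0478·0.5000 = 10.6722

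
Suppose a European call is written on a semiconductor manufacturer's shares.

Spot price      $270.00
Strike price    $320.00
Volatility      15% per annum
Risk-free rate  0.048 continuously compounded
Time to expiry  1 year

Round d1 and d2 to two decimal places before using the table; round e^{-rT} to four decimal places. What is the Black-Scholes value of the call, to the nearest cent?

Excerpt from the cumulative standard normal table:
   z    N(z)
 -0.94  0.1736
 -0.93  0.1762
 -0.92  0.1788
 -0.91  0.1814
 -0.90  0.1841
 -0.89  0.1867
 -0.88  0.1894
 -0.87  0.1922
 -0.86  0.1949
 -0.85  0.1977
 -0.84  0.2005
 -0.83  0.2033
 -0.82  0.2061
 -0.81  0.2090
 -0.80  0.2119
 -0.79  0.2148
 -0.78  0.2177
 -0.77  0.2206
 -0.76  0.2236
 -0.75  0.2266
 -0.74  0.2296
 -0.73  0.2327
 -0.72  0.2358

$5.05

σ√T = 0.15·√1 = 0.1500
ln(S/K) + (r + σ²/2)T = ln(270/320) + (0.048 + 0.15²/2)·1 = -0.1699 + 0.0592 = -0.1106
d₁ = -0.1106 / 0.1500 = -0.7377 which rounds to -0.74
d₂ = d₁ − σ√T = -0.7377 − 0.1500 = -0.8877 which rounds to -0.89
exp(−rT) = exp(−0.048·1) = 0.9531
C = 270·N(-0.74) − 320·0.9531·N(-0.89) = 270·0.2296 − 320·0.9531·0.1867 = 61.9920 − 56.9420 = 5.0500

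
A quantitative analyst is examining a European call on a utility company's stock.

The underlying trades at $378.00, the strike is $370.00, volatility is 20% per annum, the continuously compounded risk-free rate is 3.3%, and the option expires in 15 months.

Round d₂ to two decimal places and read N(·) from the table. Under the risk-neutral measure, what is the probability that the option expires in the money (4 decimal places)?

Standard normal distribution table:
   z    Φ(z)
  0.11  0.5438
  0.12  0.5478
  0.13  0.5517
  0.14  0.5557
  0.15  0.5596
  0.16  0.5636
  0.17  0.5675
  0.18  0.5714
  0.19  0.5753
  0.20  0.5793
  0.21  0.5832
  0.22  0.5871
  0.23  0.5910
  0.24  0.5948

0.5675

σ√T = 0.2·√1.25 = 0.2236
ln(S/K) + (r + σ²/2)T = ln(378/370) + (0.033 + 0.2²/2)·1.25 = 0.0214 + 0.0663 = 0.0876
d₁ = 0.0876 / 0.2236 = 0.3919 which rounds to 0.39
d₂ = d₁ − σ√T = 0.3919 − 0.2236 = 0.1683 which rounds to 0.17
Pr(exercise) under Q = N(d₂) = 0.5675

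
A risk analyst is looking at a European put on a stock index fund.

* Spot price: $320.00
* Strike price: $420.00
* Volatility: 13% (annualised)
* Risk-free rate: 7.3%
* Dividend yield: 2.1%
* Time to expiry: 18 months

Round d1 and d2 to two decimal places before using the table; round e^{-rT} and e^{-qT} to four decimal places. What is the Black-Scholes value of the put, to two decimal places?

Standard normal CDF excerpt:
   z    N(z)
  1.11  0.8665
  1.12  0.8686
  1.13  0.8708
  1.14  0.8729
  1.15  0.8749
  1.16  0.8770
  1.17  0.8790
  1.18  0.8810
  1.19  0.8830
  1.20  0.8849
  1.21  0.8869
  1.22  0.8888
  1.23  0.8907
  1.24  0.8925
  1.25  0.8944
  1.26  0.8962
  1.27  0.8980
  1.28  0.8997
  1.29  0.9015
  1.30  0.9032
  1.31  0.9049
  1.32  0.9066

T = 1.5;  σ√T = 0.1592
d₁ = [ln(320/420) + (0.073 − 0.021 + 0.13²/2)·1.5] / 0.1592 = [-0.2719 + 0.0907] / 0.1592 = -1.1384 which rounds to -1.14
d₂ = d₁ − σ√T = -1.1384 − 0.1592 = -1.2977 which rounds to -1.30
e^(−qT) = e^(−0.021·1.5) = 0.9690;  e^(−rT) = e^(−0.073·1.5) = 0.8963
P = 420·0.8963·N(1.30) − 320·0.9690·N(1.14) = 420·0.8963·0.9032 − 320·0.9690·0.8729 = 340.0060 − 270.6688 = 69.3372

$69.34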